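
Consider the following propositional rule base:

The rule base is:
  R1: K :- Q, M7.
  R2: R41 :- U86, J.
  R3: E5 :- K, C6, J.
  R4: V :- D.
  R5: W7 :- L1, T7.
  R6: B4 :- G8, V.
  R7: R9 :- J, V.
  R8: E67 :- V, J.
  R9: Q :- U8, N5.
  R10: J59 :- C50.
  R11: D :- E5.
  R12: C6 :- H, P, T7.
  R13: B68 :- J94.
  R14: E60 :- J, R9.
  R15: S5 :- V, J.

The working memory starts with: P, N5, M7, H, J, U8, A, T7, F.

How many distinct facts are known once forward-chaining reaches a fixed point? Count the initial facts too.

Round 1 fires R9, R12, giving Q, C6.
Round 2 fires R1, giving K.
Round 3 fires R3, giving E5.
Round 4 fires R11, giving D.
Round 5 fires R4, giving V.
Round 6 fires R7, R8, R15, giving R9, E67, S5.
Round 7 fires R14, giving E60.
Closure: {A, C6, D, E5, E60, E67, F, H, J, K, M7, N5, P, Q, R9, S5, T7, U8, V} — 19 facts.

19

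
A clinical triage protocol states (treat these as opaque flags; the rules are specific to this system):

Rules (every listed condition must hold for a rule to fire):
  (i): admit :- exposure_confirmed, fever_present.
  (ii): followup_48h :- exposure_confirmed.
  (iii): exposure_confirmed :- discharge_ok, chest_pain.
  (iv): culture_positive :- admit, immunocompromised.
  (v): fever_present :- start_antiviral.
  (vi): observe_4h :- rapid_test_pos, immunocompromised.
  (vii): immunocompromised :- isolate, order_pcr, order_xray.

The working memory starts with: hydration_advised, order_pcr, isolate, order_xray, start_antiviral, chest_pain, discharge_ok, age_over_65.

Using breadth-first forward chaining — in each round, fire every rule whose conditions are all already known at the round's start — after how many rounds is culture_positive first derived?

Round 1 — (iii), (v), (vii), derive exposure_confirmed, fever_present, immunocompromised.
Round 2 — (i), (ii), derive admit, followup_48h.
Round 3 — (iv), derive culture_positive.
culture_positive first appears in round 3.

3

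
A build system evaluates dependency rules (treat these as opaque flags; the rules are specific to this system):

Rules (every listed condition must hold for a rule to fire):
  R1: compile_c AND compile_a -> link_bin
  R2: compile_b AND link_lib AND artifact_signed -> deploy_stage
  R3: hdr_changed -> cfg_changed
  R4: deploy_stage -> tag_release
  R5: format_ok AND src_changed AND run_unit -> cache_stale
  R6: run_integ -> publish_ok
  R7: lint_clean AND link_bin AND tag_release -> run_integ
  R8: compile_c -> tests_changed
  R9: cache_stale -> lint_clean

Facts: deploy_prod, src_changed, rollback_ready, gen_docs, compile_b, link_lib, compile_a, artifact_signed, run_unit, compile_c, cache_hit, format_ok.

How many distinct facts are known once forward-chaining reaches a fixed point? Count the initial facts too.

20

Round 1: R1 [compile_c AND compile_a -> link_bin]; R2 [compile_b AND link_lib AND artifact_signed -> deploy_stage]; R5 [format_ok AND src_changed AND run_unit -> cache_stale]; R8 [compile_c -> tests_changed]. New: link_bin, deploy_stage, cache_stale, tests_changed.
Round 2: R4 [deploy_stage -> tag_release]; R9 [cache_stale -> lint_clean]. New: tag_release, lint_clean.
Round 3: R7 [lint_clean AND link_bin AND tag_release -> run_integ]. New: run_integ.
Round 4: R6 [run_integ -> publish_ok]. New: publish_ok.
Closure: {artifact_signed, cache_hit, cache_stale, compile_a, compile_b, compile_c, deploy_prod, deploy_stage, format_ok, gen_docs, link_bin, link_lib, lint_clean, publish_ok, rollback_ready, run_integ, run_unit, src_changed, tag_release, tests_changed} — 20 facts.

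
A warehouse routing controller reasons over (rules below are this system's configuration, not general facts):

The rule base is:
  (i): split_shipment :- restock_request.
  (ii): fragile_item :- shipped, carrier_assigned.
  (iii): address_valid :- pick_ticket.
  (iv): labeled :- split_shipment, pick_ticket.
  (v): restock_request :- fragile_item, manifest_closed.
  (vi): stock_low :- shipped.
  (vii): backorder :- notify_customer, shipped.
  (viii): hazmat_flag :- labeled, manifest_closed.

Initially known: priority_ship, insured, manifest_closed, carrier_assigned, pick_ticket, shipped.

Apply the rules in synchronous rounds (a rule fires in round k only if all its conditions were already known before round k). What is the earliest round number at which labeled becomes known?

[1] (ii) [fragile_item :- shipped, carrier_assigned.]; (iii) [address_valid :- pick_ticket.]; (vi) [stock_low :- shipped.]. ⇒ new: fragile_item, address_valid, stock_low.
[2] (v) [restock_request :- fragile_item, manifest_closed.]. ⇒ new: restock_request.
[3] (i) [split_shipment :- restock_request.]. ⇒ new: split_shipment.
[4] (iv) [labeled :- split_shipment, pick_ticket.]. ⇒ new: labeled.
labeled first appears in round 4.

4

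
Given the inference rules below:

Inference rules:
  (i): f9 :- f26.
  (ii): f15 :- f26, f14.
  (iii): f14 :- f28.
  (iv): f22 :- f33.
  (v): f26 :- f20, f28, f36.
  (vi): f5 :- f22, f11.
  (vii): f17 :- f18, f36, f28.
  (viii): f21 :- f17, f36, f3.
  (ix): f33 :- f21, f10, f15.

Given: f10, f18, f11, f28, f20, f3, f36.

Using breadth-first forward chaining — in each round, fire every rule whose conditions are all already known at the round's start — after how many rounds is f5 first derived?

Round 1 — (iii), (v), (vii), derive f14, f26, f17.
Round 2 — (i), (ii), (viii), derive f9, f15, f21.
Round 3 — (ix), derive f33.
Round 4 — (iv), derive f22.
Round 5 — (vi), derive f5.
f5 first appears in round 5.

5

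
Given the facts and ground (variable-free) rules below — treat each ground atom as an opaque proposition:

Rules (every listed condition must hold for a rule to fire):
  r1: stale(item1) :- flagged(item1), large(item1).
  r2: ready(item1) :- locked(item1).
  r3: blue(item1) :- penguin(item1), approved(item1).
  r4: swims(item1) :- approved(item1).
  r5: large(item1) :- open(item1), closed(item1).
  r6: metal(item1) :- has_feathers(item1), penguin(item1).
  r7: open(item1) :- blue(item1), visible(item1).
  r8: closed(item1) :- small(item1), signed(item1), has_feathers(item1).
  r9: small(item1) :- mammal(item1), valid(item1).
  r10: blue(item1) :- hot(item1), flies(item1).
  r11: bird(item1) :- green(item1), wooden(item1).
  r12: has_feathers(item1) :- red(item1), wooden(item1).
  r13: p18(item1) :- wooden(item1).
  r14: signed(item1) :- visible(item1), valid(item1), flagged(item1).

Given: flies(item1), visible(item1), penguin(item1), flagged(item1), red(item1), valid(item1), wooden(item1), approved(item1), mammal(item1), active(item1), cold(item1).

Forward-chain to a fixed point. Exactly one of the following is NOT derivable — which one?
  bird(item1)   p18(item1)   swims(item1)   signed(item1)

[1] r3 [blue(item1) :- penguin(item1), approved(item1).]; r4 [swims(item1) :- approved(item1).]; r9 [small(item1) :- mammal(item1), valid(item1).]; r12 [has_feathers(item1) :- red(item1), wooden(item1).]; r13 [p18(item1) :- wooden(item1).]; r14 [signed(item1) :- visible(item1), valid(item1), flagged(item1).]. ⇒ new: blue(item1), swims(item1), small(item1), has_feathers(item1), p18(item1), signed(item1).
[2] r6 [metal(item1) :- has_feathers(item1), penguin(item1).]; r7 [open(item1) :- blue(item1), visible(item1).]; r8 [closed(item1) :- small(item1), signed(item1), has_feathers(item1).]. ⇒ new: metal(item1), open(item1), closed(item1).
[3] r5 [large(item1) :- open(item1), closed(item1).]. ⇒ new: large(item1).
[4] r1 [stale(item1) :- flagged(item1), large(item1).]. ⇒ new: stale(item1).
Derived: swims(item1) (round 1), signed(item1) (round 1), p18(item1) (round 1). bird(item1) never appears in any round.

bird(item1)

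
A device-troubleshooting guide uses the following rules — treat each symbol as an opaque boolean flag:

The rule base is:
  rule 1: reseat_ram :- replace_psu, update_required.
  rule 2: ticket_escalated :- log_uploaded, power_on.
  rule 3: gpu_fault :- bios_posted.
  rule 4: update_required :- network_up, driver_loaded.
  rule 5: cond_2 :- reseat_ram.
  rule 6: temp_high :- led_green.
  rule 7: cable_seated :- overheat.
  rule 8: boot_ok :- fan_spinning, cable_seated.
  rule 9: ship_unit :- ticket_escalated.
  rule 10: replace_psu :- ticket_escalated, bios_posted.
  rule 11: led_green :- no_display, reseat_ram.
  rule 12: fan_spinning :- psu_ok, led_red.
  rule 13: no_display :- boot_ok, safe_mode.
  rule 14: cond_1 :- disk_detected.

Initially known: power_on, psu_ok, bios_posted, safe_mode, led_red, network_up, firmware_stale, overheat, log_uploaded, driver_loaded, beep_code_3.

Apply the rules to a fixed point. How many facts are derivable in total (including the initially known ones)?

24

Round 1 fires rule 2, rule 3, rule 4, rule 7, rule 12, giving ticket_escalated, gpu_fault, update_required, cable_seated, fan_spinning.
Round 2 fires rule 8, rule 9, rule 10, giving boot_ok, ship_unit, replace_psu.
Round 3 fires rule 1, rule 13, giving reseat_ram, no_display.
Round 4 fires rule 5, rule 11, giving cond_2, led_green.
Round 5 fires rule 6, giving temp_high.
Closure: {beep_code_3, bios_posted, boot_ok, cable_seated, cond_2, driver_loaded, fan_spinning, firmware_stale, gpu_fault, led_green, led_red, log_uploaded, network_up, no_display, overheat, power_on, psu_ok, replace_psu, reseat_ram, safe_mode, ship_unit, temp_high, ticket_escalated, update_required} — 24 facts.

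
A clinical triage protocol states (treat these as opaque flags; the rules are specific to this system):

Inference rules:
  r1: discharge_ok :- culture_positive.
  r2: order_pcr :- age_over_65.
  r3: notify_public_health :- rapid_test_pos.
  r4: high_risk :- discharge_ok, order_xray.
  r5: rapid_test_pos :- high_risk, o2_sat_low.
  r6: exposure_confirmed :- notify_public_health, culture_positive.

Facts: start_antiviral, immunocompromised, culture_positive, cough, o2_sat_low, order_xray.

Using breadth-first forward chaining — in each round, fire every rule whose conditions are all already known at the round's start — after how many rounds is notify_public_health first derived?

4

Round 1: r1 [discharge_ok :- culture_positive.]. Adds discharge_ok.
Round 2: r4 [high_risk :- discharge_ok, order_xray.]. Adds high_risk.
Round 3: r5 [rapid_test_pos :- high_risk, o2_sat_low.]. Adds rapid_test_pos.
Round 4: r3 [notify_public_health :- rapid_test_pos.]. Adds notify_public_health.
notify_public_health first appears in round 4.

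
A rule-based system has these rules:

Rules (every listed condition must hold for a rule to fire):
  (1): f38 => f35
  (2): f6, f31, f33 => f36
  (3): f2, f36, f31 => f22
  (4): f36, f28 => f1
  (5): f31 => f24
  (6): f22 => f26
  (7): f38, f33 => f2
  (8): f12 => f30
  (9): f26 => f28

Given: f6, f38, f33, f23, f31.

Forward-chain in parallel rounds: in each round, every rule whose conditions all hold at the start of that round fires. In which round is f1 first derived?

5

[1] (1) [f38 => f35]; (2) [f6, f31, f33 => f36]; (5) [f31 => f24]; (7) [f38, f33 => f2]. ⇒ new: f35, f36, f24, f2.
[2] (3) [f2, f36, f31 => f22]. ⇒ new: f22.
[3] (6) [f22 => f26]. ⇒ new: f26.
[4] (9) [f26 => f28]. ⇒ new: f28.
[5] (4) [f36, f28 => f1]. ⇒ new: f1.
f1 first appears in round 5.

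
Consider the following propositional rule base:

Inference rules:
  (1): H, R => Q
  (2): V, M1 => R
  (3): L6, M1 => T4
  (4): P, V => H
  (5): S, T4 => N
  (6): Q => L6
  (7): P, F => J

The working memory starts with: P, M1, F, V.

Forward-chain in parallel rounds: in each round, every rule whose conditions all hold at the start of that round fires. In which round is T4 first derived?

4

Round 1 — (2), (4), (7), derive R, H, J.
Round 2 — (1), derive Q.
Round 3 — (6), derive L6.
Round 4 — (3), derive T4.
T4 first appears in round 4.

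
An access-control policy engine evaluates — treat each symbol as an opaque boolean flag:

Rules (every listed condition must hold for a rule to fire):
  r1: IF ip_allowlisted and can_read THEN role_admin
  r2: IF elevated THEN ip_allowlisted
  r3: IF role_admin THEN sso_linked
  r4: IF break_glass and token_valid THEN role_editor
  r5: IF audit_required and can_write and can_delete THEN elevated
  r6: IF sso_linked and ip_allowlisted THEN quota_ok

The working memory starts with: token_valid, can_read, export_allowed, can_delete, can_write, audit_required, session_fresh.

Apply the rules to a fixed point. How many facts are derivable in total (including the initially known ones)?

Round 1 fires r5, giving elevated.
Round 2 fires r2, giving ip_allowlisted.
Round 3 fires r1, giving role_admin.
Round 4 fires r3, giving sso_linked.
Round 5 fires r6, giving quota_ok.
Closure: {audit_required, can_delete, can_read, can_write, elevated, export_allowed, ip_allowlisted, quota_ok, role_admin, session_fresh, sso_linked, token_valid} — 12 facts.

12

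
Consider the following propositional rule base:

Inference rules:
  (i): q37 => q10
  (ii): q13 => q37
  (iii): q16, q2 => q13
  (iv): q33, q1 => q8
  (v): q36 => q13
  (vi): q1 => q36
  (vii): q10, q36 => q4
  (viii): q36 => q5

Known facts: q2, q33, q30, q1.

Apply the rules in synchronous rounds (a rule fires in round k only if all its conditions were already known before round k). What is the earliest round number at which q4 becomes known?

Round 1 fires (iv), (vi), giving q8, q36.
Round 2 fires (v), (viii), giving q13, q5.
Round 3 fires (ii), giving q37.
Round 4 fires (i), giving q10.
Round 5 fires (vii), giving q4.
q4 first appears in round 5.

5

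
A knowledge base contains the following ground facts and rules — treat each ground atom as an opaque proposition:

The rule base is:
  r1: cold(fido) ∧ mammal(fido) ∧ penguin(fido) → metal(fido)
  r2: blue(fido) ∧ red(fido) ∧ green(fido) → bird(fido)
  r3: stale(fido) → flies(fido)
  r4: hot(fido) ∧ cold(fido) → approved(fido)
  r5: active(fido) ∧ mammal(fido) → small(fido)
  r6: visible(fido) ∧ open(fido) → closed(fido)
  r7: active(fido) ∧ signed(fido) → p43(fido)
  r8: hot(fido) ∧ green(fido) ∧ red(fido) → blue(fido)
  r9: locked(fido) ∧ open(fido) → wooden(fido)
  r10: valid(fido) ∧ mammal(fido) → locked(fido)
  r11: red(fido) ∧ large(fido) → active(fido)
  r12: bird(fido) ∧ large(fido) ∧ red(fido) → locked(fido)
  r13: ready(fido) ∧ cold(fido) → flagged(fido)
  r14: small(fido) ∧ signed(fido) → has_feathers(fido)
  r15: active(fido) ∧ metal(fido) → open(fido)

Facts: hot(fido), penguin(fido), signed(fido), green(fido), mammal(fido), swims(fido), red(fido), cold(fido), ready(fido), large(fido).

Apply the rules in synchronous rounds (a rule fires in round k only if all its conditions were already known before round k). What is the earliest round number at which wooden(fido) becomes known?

[1] r1 [cold(fido) ∧ mammal(fido) ∧ penguin(fido) → metal(fido)]; r4 [hot(fido) ∧ cold(fido) → approved(fido)]; r8 [hot(fido) ∧ green(fido) ∧ red(fido) → blue(fido)]; r11 [red(fido) ∧ large(fido) → active(fido)]; r13 [ready(fido) ∧ cold(fido) → flagged(fido)]. ⇒ new: metal(fido), approved(fido), blue(fido), active(fido), flagged(fido).
[2] r2 [blue(fido) ∧ red(fido) ∧ green(fido) → bird(fido)]; r5 [active(fido) ∧ mammal(fido) → small(fido)]; r7 [active(fido) ∧ signed(fido) → p43(fido)]; r15 [active(fido) ∧ metal(fido) → open(fido)]. ⇒ new: bird(fido), small(fido), p43(fido), open(fido).
[3] r12 [bird(fido) ∧ large(fido) ∧ red(fido) → locked(fido)]; r14 [small(fido) ∧ signed(fido) → has_feathers(fido)]. ⇒ new: locked(fido), has_feathers(fido).
[4] r9 [locked(fido) ∧ open(fido) → wooden(fido)]. ⇒ new: wooden(fido).
wooden(fido) first appears in round 4.

4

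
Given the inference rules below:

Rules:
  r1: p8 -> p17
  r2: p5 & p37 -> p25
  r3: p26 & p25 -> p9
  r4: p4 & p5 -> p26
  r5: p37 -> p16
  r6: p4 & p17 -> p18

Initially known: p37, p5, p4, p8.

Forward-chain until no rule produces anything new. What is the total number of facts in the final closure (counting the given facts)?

10

[1] r1 [p8 -> p17]; r2 [p5 & p37 -> p25]; r4 [p4 & p5 -> p26]; r5 [p37 -> p16]. ⇒ new: p17, p25, p26, p16.
[2] r3 [p26 & p25 -> p9]; r6 [p4 & p17 -> p18]. ⇒ new: p9, p18.
Closure: {p16, p17, p18, p25, p26, p37, p4, p5, p8, p9} — 10 facts.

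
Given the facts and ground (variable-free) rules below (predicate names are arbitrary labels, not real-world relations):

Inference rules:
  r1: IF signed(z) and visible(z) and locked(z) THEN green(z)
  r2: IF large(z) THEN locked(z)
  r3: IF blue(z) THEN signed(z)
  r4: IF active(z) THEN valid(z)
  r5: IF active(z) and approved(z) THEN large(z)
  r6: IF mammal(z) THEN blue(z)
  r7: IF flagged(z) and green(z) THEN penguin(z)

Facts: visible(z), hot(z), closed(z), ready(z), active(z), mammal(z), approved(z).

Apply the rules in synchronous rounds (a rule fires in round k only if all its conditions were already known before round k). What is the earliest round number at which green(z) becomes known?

Round 1 fires r4, r5, r6, giving valid(z), large(z), blue(z).
Round 2 fires r2, r3, giving locked(z), signed(z).
Round 3 fires r1, giving green(z).
green(z) first appears in round 3.

3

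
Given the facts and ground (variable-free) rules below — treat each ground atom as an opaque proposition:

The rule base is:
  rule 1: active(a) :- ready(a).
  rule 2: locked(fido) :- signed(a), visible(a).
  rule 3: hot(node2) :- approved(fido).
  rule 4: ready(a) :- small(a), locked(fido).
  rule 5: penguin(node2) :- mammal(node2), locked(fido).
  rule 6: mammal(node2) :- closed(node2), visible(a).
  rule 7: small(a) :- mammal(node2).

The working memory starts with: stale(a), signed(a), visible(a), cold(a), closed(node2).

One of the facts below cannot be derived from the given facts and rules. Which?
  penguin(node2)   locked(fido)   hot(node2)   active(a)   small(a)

hot(node2)

Round 1: rule 2 [locked(fido) :- signed(a), visible(a).]; rule 6 [mammal(node2) :- closed(node2), visible(a).]. Adds locked(fido), mammal(node2).
Round 2: rule 5 [penguin(node2) :- mammal(node2), locked(fido).]; rule 7 [small(a) :- mammal(node2).]. Adds penguin(node2), small(a).
Round 3: rule 4 [ready(a) :- small(a), locked(fido).]. Adds ready(a).
Round 4: rule 1 [active(a) :- ready(a).]. Adds active(a).
Derived: penguin(node2) (round 2), active(a) (round 4), small(a) (round 2), locked(fido) (round 1). hot(node2) never appears in any round.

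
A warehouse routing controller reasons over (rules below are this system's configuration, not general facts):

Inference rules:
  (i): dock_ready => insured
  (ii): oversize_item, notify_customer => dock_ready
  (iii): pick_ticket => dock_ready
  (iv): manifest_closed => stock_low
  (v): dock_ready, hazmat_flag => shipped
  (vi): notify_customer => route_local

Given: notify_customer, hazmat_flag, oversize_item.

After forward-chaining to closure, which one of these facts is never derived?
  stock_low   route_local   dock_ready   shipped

stock_low

[1] (ii) [oversize_item, notify_customer => dock_ready]; (vi) [notify_customer => route_local]. ⇒ new: dock_ready, route_local.
[2] (i) [dock_ready => insured]; (v) [dock_ready, hazmat_flag => shipped]. ⇒ new: insured, shipped.
Derived: shipped (round 2), route_local (round 1), dock_ready (round 1). stock_low never appears in any round.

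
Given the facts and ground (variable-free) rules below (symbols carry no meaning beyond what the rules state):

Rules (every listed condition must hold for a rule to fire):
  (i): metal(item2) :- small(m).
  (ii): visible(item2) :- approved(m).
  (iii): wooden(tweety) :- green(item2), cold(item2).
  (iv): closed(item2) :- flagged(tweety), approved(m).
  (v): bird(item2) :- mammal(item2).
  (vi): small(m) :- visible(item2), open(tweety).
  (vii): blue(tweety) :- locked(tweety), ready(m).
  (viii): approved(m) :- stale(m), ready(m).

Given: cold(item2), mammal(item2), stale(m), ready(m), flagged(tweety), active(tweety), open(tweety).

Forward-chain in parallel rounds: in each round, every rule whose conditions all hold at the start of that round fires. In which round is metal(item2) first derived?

4

Round 1 — (v), (viii), derive bird(item2), approved(m).
Round 2 — (ii), (iv), derive visible(item2), closed(item2).
Round 3 — (vi), derive small(m).
Round 4 — (i), derive metal(item2).
metal(item2) first appears in round 4.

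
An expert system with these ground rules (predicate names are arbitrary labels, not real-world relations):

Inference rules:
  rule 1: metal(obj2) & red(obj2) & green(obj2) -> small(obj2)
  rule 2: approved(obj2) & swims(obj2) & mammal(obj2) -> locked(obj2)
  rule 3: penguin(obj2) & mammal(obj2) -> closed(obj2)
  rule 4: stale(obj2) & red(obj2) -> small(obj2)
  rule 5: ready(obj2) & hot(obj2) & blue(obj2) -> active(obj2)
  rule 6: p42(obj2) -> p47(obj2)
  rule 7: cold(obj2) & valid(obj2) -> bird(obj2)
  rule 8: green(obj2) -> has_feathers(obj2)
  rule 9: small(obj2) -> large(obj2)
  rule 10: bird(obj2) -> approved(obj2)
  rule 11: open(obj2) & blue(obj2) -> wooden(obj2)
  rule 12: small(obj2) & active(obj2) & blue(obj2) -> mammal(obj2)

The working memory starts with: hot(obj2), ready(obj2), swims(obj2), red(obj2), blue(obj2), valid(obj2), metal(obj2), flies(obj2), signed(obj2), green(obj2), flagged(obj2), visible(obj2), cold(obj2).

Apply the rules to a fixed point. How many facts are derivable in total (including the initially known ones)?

Round 1 fires rule 1, rule 5, rule 7, rule 8, giving small(obj2), active(obj2), bird(obj2), has_feathers(obj2).
Round 2 fires rule 9, rule 10, rule 12, giving large(obj2), approved(obj2), mammal(obj2).
Round 3 fires rule 2, giving locked(obj2).
Closure: {active(obj2), approved(obj2), bird(obj2), blue(obj2), cold(obj2), flagged(obj2), flies(obj2), green(obj2), has_feathers(obj2), hot(obj2), large(obj2), locked(obj2), mammal(obj2), metal(obj2), ready(obj2), red(obj2), signed(obj2), small(obj2), swims(obj2), valid(obj2), visible(obj2)} — 21 facts.

21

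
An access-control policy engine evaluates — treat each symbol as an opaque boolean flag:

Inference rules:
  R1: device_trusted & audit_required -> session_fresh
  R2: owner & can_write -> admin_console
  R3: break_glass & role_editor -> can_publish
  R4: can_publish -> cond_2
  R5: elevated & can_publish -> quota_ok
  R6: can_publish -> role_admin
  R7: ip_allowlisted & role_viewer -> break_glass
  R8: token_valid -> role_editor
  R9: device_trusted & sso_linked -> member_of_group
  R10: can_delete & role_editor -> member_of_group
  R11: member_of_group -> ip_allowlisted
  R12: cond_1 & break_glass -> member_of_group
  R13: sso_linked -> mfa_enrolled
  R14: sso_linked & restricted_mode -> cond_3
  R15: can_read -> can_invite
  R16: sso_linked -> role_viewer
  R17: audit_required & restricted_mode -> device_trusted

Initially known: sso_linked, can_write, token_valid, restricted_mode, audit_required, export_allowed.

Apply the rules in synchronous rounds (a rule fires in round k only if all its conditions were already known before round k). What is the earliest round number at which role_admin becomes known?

Round 1 — R8, R13, R14, R16, R17, derive role_editor, mfa_enrolled, cond_3, role_viewer, device_trusted.
Round 2 — R1, R9, derive session_fresh, member_of_group.
Round 3 — R11, derive ip_allowlisted.
Round 4 — R7, derive break_glass.
Round 5 — R3, derive can_publish.
Round 6 — R4, R6, derive cond_2, role_admin.
role_admin first appears in round 6.

6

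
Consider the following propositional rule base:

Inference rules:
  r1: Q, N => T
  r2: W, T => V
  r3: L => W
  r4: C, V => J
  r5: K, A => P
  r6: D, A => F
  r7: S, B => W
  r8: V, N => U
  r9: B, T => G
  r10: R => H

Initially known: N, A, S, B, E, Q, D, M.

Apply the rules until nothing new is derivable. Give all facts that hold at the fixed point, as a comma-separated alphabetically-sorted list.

A, B, D, E, F, G, M, N, Q, S, T, U, V, W

Round 1: r1 [Q, N => T]; r6 [D, A => F]; r7 [S, B => W]. Adds T, F, W.
Round 2: r2 [W, T => V]; r9 [B, T => G]. Adds V, G.
Round 3: r8 [V, N => U]. Adds U.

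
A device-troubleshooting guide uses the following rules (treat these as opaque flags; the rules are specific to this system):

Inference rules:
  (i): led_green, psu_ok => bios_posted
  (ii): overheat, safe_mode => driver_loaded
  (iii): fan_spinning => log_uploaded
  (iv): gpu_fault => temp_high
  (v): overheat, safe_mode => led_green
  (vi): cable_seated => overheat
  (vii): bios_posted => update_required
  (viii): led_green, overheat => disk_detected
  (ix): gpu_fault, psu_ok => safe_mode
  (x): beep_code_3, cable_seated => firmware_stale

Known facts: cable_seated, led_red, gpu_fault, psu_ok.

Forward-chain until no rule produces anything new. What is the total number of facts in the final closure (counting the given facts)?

Round 1: (iv) [gpu_fault => temp_high]; (vi) [cable_seated => overheat]; (ix) [gpu_fault, psu_ok => safe_mode]. Adds temp_high, overheat, safe_mode.
Round 2: (ii) [overheat, safe_mode => driver_loaded]; (v) [overheat, safe_mode => led_green]. Adds driver_loaded, led_green.
Round 3: (i) [led_green, psu_ok => bios_posted]; (viii) [led_green, overheat => disk_detected]. Adds bios_posted, disk_detected.
Round 4: (vii) [bios_posted => update_required]. Adds update_required.
Closure: {bios_posted, cable_seated, disk_detected, driver_loaded, gpu_fault, led_green, led_red, overheat, psu_ok, safe_mode, temp_high, update_required} — 12 facts.

12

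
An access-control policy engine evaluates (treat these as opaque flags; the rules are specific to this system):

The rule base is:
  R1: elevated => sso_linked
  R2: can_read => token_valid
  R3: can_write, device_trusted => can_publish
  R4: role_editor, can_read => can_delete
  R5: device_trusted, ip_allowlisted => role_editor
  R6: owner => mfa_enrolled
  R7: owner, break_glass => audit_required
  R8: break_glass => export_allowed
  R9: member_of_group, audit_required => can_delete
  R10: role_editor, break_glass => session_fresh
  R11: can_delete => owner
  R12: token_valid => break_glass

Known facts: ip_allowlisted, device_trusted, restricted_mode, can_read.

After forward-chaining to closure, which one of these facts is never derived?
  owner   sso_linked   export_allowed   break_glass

sso_linked

[1] R2 [can_read => token_valid]; R5 [device_trusted, ip_allowlisted => role_editor]. ⇒ new: token_valid, role_editor.
[2] R4 [role_editor, can_read => can_delete]; R12 [token_valid => break_glass]. ⇒ new: can_delete, break_glass.
[3] R8 [break_glass => export_allowed]; R10 [role_editor, break_glass => session_fresh]; R11 [can_delete => owner]. ⇒ new: export_allowed, session_fresh, owner.
[4] R6 [owner => mfa_enrolled]; R7 [owner, break_glass => audit_required]. ⇒ new: mfa_enrolled, audit_required.
Derived: export_allowed (round 3), break_glass (round 2), owner (round 3). sso_linked never appears in any round.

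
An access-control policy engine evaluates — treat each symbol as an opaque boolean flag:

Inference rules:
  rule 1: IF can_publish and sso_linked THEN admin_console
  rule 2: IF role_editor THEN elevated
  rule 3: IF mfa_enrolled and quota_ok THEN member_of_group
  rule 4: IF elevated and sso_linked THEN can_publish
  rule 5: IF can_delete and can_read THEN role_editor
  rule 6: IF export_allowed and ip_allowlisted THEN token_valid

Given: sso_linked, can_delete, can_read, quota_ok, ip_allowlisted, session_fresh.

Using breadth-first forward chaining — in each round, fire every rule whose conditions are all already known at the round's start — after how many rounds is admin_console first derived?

4

Round 1: rule 5 [IF can_delete and can_read THEN role_editor]. New: role_editor.
Round 2: rule 2 [IF role_editor THEN elevated]. New: elevated.
Round 3: rule 4 [IF elevated and sso_linked THEN can_publish]. New: can_publish.
Round 4: rule 1 [IF can_publish and sso_linked THEN admin_console]. New: admin_console.
admin_console first appears in round 4.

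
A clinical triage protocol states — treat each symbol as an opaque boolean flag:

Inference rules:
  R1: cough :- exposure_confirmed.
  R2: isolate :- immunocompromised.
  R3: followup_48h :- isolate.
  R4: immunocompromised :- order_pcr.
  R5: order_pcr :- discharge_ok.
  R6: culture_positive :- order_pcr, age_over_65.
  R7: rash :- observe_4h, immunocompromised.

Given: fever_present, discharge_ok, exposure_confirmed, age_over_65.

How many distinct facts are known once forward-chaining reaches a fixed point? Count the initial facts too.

Round 1 fires R1, R5, giving cough, order_pcr.
Round 2 fires R4, R6, giving immunocompromised, culture_positive.
Round 3 fires R2, giving isolate.
Round 4 fires R3, giving followup_48h.
Closure: {age_over_65, cough, culture_positive, discharge_ok, exposure_confirmed, fever_present, followup_48h, immunocompromised, isolate, order_pcr} — 10 facts.

10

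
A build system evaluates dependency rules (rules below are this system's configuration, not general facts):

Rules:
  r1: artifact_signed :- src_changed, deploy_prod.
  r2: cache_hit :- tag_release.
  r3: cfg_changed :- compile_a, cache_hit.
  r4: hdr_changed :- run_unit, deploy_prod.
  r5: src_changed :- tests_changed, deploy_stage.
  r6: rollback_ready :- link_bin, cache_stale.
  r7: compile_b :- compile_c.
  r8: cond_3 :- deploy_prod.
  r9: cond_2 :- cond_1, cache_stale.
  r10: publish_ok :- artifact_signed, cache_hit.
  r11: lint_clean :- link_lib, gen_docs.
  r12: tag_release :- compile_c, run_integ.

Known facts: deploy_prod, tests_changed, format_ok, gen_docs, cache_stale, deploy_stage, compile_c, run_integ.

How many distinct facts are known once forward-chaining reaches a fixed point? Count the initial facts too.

[1] r5 [src_changed :- tests_changed, deploy_stage.]; r7 [compile_b :- compile_c.]; r8 [cond_3 :- deploy_prod.]; r12 [tag_release :- compile_c, run_integ.]. ⇒ new: src_changed, compile_b, cond_3, tag_release.
[2] r1 [artifact_signed :- src_changed, deploy_prod.]; r2 [cache_hit :- tag_release.]. ⇒ new: artifact_signed, cache_hit.
[3] r10 [publish_ok :- artifact_signed, cache_hit.]. ⇒ new: publish_ok.
Closure: {artifact_signed, cache_hit, cache_stale, compile_b, compile_c, cond_3, deploy_prod, deploy_stage, format_ok, gen_docs, publish_ok, run_integ, src_changed, tag_release, tests_changed} — 15 facts.

15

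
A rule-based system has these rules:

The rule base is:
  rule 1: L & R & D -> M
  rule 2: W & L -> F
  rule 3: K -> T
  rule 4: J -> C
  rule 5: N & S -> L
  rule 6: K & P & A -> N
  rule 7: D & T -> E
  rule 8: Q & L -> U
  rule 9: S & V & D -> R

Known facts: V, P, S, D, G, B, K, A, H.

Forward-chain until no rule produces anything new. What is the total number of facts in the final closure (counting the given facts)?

15

[1] rule 3 [K -> T]; rule 6 [K & P & A -> N]; rule 9 [S & V & D -> R]. ⇒ new: T, N, R.
[2] rule 5 [N & S -> L]; rule 7 [D & T -> E]. ⇒ new: L, E.
[3] rule 1 [L & R & D -> M]. ⇒ new: M.
Closure: {A, B, D, E, G, H, K, L, M, N, P, R, S, T, V} — 15 facts.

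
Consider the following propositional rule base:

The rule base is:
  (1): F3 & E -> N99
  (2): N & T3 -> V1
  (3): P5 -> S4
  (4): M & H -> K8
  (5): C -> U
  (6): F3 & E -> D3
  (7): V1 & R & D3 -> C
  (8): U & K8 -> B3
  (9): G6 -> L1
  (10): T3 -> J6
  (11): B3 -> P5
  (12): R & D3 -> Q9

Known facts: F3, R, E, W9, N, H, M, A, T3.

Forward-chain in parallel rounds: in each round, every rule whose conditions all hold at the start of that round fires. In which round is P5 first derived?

Round 1: (1) [F3 & E -> N99]; (2) [N & T3 -> V1]; (4) [M & H -> K8]; (6) [F3 & E -> D3]; (10) [T3 -> J6]. New: N99, V1, K8, D3, J6.
Round 2: (7) [V1 & R & D3 -> C]; (12) [R & D3 -> Q9]. New: C, Q9.
Round 3: (5) [C -> U]. New: U.
Round 4: (8) [U & K8 -> B3]. New: B3.
Round 5: (11) [B3 -> P5]. New: P5.
P5 first appears in round 5.

5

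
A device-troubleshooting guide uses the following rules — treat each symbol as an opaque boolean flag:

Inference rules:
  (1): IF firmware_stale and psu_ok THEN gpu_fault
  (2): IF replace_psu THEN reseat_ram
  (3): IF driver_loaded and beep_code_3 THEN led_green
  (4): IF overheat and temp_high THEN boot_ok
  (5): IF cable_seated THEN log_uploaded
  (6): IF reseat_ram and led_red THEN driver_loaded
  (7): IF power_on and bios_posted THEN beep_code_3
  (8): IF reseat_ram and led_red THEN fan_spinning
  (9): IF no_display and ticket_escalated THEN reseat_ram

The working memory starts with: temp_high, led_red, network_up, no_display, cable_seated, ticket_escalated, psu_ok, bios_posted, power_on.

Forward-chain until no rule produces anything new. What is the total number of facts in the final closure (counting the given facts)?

Round 1 — (5), (7), (9), derive log_uploaded, beep_code_3, reseat_ram.
Round 2 — (6), (8), derive driver_loaded, fan_spinning.
Round 3 — (3), derive led_green.
Closure: {beep_code_3, bios_posted, cable_seated, driver_loaded, fan_spinning, led_green, led_red, log_uploaded, network_up, no_display, power_on, psu_ok, reseat_ram, temp_high, ticket_escalated} — 15 facts.

15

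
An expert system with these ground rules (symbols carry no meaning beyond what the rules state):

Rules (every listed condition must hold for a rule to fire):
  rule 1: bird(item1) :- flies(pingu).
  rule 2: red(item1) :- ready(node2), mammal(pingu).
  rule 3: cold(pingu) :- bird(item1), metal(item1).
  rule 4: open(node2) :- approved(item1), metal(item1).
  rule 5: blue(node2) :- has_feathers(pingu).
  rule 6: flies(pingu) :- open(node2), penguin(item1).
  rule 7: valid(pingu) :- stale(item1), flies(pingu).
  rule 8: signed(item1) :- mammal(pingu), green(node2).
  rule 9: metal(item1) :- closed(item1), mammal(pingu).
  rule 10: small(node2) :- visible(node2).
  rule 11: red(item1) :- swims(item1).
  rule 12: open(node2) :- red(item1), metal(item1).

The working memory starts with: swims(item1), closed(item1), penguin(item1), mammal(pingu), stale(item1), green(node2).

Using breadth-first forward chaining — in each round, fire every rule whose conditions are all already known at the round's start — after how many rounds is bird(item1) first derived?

Round 1 — rule 8, rule 9, rule 11, derive signed(item1), metal(item1), red(item1).
Round 2 — rule 12, derive open(node2).
Round 3 — rule 6, derive flies(pingu).
Round 4 — rule 1, rule 7, derive bird(item1), valid(pingu).
bird(item1) first appears in round 4.

4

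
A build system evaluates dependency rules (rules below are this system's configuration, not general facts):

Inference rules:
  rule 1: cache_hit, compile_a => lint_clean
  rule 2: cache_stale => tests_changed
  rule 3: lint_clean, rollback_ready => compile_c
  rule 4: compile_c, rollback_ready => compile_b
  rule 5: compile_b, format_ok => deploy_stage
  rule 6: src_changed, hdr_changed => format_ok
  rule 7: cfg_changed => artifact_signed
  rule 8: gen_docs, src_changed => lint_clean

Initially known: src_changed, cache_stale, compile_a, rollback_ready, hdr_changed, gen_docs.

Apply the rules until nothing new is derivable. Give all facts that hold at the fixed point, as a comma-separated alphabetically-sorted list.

cache_stale, compile_a, compile_b, compile_c, deploy_stage, format_ok, gen_docs, hdr_changed, lint_clean, rollback_ready, src_changed, tests_changed

[1] rule 2 [cache_stale => tests_changed]; rule 6 [src_changed, hdr_changed => format_ok]; rule 8 [gen_docs, src_changed => lint_clean]. ⇒ new: tests_changed, format_ok, lint_clean.
[2] rule 3 [lint_clean, rollback_ready => compile_c]. ⇒ new: compile_c.
[3] rule 4 [compile_c, rollback_ready => compile_b]. ⇒ new: compile_b.
[4] rule 5 [compile_b, format_ok => deploy_stage]. ⇒ new: deploy_stage.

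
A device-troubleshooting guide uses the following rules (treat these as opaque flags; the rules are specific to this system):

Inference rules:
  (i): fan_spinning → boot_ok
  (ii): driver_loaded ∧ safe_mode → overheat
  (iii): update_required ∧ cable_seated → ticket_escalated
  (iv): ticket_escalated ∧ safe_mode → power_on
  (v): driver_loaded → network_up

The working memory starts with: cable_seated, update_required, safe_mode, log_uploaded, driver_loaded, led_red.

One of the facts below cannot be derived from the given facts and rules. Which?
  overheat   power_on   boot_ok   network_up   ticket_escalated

Round 1 — (ii), (iii), (v), derive overheat, ticket_escalated, network_up.
Round 2 — (iv), derive power_on.
Derived: ticket_escalated (round 1), overheat (round 1), network_up (round 1), power_on (round 2). boot_ok never appears in any round.

boot_ok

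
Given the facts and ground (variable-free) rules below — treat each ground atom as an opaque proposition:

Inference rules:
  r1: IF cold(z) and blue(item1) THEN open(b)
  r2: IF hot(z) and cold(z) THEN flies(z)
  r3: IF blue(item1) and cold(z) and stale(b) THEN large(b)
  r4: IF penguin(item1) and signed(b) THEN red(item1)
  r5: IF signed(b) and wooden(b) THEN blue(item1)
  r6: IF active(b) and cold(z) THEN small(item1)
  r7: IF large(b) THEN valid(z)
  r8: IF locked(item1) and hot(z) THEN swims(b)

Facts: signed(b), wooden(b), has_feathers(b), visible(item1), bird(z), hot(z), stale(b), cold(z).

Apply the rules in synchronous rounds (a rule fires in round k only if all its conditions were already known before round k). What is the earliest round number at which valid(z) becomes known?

Round 1: r2 [IF hot(z) and cold(z) THEN flies(z)]; r5 [IF signed(b) and wooden(b) THEN blue(item1)]. Adds flies(z), blue(item1).
Round 2: r1 [IF cold(z) and blue(item1) THEN open(b)]; r3 [IF blue(item1) and cold(z) and stale(b) THEN large(b)]. Adds open(b), large(b).
Round 3: r7 [IF large(b) THEN valid(z)]. Adds valid(z).
valid(z) first appears in round 3.

3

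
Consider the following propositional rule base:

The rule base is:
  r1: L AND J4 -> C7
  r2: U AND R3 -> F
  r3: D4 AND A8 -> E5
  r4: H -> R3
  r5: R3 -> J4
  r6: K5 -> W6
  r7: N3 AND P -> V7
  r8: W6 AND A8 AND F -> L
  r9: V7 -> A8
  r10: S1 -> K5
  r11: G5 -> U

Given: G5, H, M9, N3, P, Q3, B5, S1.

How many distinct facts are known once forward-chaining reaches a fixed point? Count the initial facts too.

18

[1] r4 [H -> R3]; r7 [N3 AND P -> V7]; r10 [S1 -> K5]; r11 [G5 -> U]. ⇒ new: R3, V7, K5, U.
[2] r2 [U AND R3 -> F]; r5 [R3 -> J4]; r6 [K5 -> W6]; r9 [V7 -> A8]. ⇒ new: F, J4, W6, A8.
[3] r8 [W6 AND A8 AND F -> L]. ⇒ new: L.
[4] r1 [L AND J4 -> C7]. ⇒ new: C7.
Closure: {A8, B5, C7, F, G5, H, J4, K5, L, M9, N3, P, Q3, R3, S1, U, V7, W6} — 18 facts.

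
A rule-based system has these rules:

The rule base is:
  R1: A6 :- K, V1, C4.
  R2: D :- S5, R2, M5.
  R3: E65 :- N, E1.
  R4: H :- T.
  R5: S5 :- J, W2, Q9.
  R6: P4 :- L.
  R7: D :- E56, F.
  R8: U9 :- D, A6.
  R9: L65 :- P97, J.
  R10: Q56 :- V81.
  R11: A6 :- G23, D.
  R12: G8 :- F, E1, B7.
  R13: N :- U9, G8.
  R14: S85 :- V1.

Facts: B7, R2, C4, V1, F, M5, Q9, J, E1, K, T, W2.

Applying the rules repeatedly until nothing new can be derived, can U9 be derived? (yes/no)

yes

[1] R1 [A6 :- K, V1, C4.]; R4 [H :- T.]; R5 [S5 :- J, W2, Q9.]; R12 [G8 :- F, E1, B7.]; R14 [S85 :- V1.]. ⇒ new: A6, H, S5, G8, S85.
[2] R2 [D :- S5, R2, M5.]. ⇒ new: D.
[3] R8 [U9 :- D, A6.]. ⇒ new: U9.
[4] R13 [N :- U9, G8.]. ⇒ new: N.
[5] R3 [E65 :- N, E1.]. ⇒ new: E65.
U9 appears in round 3, so it is derivable.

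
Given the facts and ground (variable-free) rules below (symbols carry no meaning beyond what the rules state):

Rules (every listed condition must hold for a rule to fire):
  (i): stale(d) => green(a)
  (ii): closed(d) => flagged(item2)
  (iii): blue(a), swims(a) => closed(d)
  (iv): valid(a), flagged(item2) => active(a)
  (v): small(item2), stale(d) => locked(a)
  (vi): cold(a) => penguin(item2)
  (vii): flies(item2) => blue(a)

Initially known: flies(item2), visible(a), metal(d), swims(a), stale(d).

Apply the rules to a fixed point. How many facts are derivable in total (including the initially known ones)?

9

Round 1: (i) [stale(d) => green(a)]; (vii) [flies(item2) => blue(a)]. Adds green(a), blue(a).
Round 2: (iii) [blue(a), swims(a) => closed(d)]. Adds closed(d).
Round 3: (ii) [closed(d) => flagged(item2)]. Adds flagged(item2).
Closure: {blue(a), closed(d), flagged(item2), flies(item2), green(a), metal(d), stale(d), swims(a), visible(a)} — 9 facts.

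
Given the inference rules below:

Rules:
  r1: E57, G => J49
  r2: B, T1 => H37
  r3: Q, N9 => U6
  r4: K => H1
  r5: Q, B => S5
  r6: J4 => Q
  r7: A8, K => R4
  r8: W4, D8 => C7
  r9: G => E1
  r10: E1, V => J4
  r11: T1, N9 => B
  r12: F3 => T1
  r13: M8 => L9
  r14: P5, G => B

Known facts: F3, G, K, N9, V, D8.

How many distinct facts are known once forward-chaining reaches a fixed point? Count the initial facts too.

Round 1: r4 [K => H1]; r9 [G => E1]; r12 [F3 => T1]. New: H1, E1, T1.
Round 2: r10 [E1, V => J4]; r11 [T1, N9 => B]. New: J4, B.
Round 3: r2 [B, T1 => H37]; r6 [J4 => Q]. New: H37, Q.
Round 4: r3 [Q, N9 => U6]; r5 [Q, B => S5]. New: U6, S5.
Closure: {B, D8, E1, F3, G, H1, H37, J4, K, N9, Q, S5, T1, U6, V} — 15 facts.

15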